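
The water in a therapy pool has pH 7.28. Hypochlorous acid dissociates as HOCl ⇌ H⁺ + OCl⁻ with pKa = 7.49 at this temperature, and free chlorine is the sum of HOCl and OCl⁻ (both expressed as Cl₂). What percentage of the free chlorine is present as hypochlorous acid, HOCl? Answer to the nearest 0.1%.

61.9%

[OCl⁻]/[HOCl] = 10^(pH − pKa) = 10^(7.28 − 7.49) = 10^-0.21 = 0.6166.
Fraction as HOCl = 1 / (1 + 0.6166) = 0.6186.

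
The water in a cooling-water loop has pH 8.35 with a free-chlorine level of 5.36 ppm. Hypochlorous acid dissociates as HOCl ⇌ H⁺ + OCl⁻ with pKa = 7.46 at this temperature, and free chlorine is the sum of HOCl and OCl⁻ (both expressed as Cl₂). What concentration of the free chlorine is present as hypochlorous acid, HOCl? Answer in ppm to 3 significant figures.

[OCl⁻]/[HOCl] = 10^(pH − pKa) = 10^(8.35 − 7.46) = 10^0.89 = 7.762.
Fraction as HOCl = 1 / (1 + 7.762) = 0.1141.
HOCl = 0.1141 × 5.36 ppm = 0.6117 ppm.

0.612 ppm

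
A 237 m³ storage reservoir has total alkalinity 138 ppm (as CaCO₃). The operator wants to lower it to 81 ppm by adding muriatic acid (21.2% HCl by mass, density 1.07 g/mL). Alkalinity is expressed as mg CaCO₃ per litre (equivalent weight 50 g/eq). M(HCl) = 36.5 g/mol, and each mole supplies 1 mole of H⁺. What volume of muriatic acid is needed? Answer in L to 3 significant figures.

Volume: 237 m³ = 237,000 L.
Alkalinity to neutralize: (138 − 81) = 57 mg/L as CaCO₃ × 237,000 L = 13,510 g as CaCO₃.
Equivalents of H⁺ required: 13,510 ÷ 50 g/eq = 270.2 eq = 270.2 mol HCl.
Mass of HCl: 270.2 × 36.5 = 9862 g.
Mass of 21.2% solution: 9862 / 0.212 = 46,520 g.
Volume: 46,520 g ÷ 1.07 g/mL = 43,470 mL.

43.5 L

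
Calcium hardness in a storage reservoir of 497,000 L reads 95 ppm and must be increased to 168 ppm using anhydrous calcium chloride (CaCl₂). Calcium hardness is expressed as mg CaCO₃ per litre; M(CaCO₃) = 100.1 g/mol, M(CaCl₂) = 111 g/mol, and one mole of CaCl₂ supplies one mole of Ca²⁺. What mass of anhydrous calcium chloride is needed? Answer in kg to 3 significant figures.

Hardness to add: (168 − 95) = 73 mg/L as CaCO₃ × 497,000 L = 36,280 g as CaCO₃.
Moles of Ca²⁺ (1 mol Ca²⁺ ≡ 1 mol CaCO₃): 36,280 / 100.1 g/mol = 362.4 mol.
Mass of CaCl₂: 362.4 × 111 = 40,230 g.

40.2 kg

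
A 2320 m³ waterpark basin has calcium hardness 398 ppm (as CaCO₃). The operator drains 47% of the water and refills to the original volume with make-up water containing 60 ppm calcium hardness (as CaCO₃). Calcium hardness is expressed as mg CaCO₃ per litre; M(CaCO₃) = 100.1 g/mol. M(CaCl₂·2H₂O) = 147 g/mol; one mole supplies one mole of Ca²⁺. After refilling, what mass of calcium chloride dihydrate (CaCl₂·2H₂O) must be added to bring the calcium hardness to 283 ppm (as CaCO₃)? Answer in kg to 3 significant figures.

Volume: 2320 m³ = 2,320,000 L.
After draining 47% and refilling: 398 × 0.53 + 60 × 0.47 = 239.14 ppm.
Deficit to target: 283 − 239.14 = 43.86 mg/L.
As CaCO₃: 43.86 mg/L × 2,320,000 L = 101,800 g; ÷ 100.1 = 1017 mol Ca²⁺.
Mass: 1017 × 147 = 149,400 g.

149 kg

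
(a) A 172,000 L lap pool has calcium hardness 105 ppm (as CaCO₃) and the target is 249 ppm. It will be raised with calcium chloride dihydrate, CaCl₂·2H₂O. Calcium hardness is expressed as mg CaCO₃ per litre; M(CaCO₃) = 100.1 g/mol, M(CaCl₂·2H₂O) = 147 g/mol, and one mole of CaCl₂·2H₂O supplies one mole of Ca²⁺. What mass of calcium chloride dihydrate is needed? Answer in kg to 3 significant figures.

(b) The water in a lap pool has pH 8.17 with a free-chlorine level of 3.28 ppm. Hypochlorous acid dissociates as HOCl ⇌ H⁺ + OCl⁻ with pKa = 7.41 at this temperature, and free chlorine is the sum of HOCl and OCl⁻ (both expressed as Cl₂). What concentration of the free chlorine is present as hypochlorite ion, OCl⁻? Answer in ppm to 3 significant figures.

(a) Hardness to add: (249 − 105) = 144 mg/L as CaCO₃ × 172,000 L = 24,770 g as CaCO₃.
(a) Moles of Ca²⁺ (1 mol Ca²⁺ ≡ 1 mol CaCO₃): 24,770 / 100.1 g/mol = 247.4 mol.
(a) Mass of CaCl₂·2H₂O: 247.4 × 147 = 36,370 g.

(b) [OCl⁻]/[HOCl] = 10^(pH − pKa) = 10^(8.17 − 7.41) = 10^0.76 = 5.754.
(b) Fraction as HOCl = 1 / (1 + 5.754) = 0.1481.
(b) OCl⁻ = (1 − 0.1481) × 3.28 ppm = 2.794 ppm.

(a) 36.4 kg; (b) 2.79 ppm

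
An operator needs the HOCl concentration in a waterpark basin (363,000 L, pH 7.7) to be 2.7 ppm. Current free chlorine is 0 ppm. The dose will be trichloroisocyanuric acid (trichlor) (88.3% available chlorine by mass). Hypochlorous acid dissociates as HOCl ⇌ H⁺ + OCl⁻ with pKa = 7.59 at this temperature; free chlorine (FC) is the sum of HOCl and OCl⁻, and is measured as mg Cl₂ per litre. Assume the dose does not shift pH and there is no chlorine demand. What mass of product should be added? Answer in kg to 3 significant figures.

2.54 kg

[OCl⁻]/[HOCl] = 10^(pH − pKa) = 10^(7.7 − 7.59) = 1.288; fraction as HOCl = 1/(1 + 1.288) = 0.437.
Free chlorine required for 2.7 ppm HOCl: 2.7 / 0.437 = 6.178 ppm.
FC to add: 6.178 − 0 = 6.178 mg/L as Cl₂.
Cl₂ equivalent: 6.178 mg/L × 363,000 L = 2243 g.
Product at 88.3% available Cl: 2243 / 0.883 = 2540 g.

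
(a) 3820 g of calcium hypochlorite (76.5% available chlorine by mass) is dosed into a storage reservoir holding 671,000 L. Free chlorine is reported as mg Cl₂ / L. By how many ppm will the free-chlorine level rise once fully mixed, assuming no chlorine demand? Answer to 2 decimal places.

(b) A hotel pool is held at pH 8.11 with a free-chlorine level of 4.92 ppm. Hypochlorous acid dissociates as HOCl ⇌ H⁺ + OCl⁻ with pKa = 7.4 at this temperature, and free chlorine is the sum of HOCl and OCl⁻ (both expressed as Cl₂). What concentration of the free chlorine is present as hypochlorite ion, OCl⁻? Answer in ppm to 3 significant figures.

(a) Available chlorine delivered: 3820 g × 0.765 = 2922 g as Cl₂.
(a) Concentration rise: 2922 g / 671,000 L = 4.355 mg/L = 4.36 ppm.

(b) [OCl⁻]/[HOCl] = 10^(pH − pKa) = 10^(8.11 − 7.4) = 10^0.71 = 5.129.
(b) Fraction as HOCl = 1 / (1 + 5.129) = 0.1632.
(b) OCl⁻ = (1 − 0.1632) × 4.92 ppm = 4.117 ppm.

(a) 4.36 ppm; (b) 4.12 ppm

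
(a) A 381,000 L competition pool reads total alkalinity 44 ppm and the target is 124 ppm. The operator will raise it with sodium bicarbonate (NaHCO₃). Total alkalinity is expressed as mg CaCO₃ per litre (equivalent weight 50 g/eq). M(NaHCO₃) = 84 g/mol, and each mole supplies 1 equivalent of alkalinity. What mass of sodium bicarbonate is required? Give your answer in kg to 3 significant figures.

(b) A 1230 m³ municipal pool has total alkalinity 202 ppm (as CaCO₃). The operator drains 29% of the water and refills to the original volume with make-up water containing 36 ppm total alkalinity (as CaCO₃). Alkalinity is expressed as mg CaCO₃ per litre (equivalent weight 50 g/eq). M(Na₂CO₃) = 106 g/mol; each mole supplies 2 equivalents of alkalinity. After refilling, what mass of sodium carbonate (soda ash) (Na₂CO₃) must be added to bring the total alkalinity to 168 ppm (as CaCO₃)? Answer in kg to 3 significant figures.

(a) 51.2 kg; (b) 18.4 kg

(a) Alkalinity to add: (124 − 44) = 80 mg/L as CaCO₃ × 381,000 L = 30,480 g as CaCO₃.
(a) Equivalents: 30,480 g ÷ 50 g/eq = 609.6 eq.
(a) NaHCO₃ supplies 1 eq per mole → 609.6 mol.
(a) Mass: 609.6 mol × 84 g/mol = 51,210 g.

(b) Volume: 1230 m³ = 1,230,000 L.
(b) After draining 29% and refilling: 202 × 0.71 + 36 × 0.29 = 153.86 ppm.
(b) Deficit to target: 168 − 153.86 = 14.14 mg/L.
(b) As CaCO₃: 14.14 mg/L × 1,230,000 L = 17,390 g; ÷ 50 g/eq ÷ 2 = 173.9 mol Na₂CO₃.
(b) Mass: 173.9 × 106 = 18,440 g.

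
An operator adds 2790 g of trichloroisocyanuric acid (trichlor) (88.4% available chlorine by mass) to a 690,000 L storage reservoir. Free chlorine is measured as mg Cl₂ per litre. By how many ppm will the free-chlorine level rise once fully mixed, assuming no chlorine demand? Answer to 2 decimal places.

3.57 ppm

Available chlorine delivered: 2790 g × 0.884 = 2466 g as Cl₂.
Concentration rise: 2466 g / 690,000 L = 3.574 mg/L = 3.57 ppm.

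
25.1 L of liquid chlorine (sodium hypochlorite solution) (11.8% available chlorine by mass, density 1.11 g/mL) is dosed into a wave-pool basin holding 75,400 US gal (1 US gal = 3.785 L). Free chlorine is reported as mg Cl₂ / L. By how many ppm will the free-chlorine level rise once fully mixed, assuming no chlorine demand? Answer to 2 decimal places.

11.52 ppm

Volume: 75,400 US gal × 3.785 L/gal = 285,389 L.
Mass of solution: 25.1 L × 1000 mL/L × 1.11 g/mL = 27,860 g.
Available chlorine delivered: 27,860 g × 0.118 = 3288 g as Cl₂.
Concentration rise: 3288 g / 285,389 L = 11.52 mg/L = 11.52 ppm.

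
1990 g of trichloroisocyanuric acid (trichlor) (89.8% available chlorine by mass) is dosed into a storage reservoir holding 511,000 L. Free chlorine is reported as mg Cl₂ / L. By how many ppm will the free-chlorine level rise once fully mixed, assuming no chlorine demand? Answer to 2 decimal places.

Available chlorine delivered: 1990 g × 0.898 = 1787 g as Cl₂.
Concentration rise: 1787 g / 511,000 L = 3.497 mg/L = 3.50 ppm.

3.50 ppm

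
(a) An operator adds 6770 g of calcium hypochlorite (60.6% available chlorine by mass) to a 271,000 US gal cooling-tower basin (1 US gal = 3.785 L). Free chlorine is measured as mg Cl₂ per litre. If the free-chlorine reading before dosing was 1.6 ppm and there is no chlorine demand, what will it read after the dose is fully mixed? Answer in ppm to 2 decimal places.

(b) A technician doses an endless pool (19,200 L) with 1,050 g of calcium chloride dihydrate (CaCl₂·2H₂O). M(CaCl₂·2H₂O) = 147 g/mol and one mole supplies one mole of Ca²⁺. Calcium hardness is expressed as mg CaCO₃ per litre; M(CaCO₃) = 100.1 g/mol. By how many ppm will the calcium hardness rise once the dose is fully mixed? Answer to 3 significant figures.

(a) 5.60 ppm; (b) 37.2 ppm

(a) Volume: 271,000 US gal × 3.785 L/gal = 1,025,735 L.
(a) Available chlorine delivered: 6770 g × 0.606 = 4103 g as Cl₂.
(a) Concentration rise: 4103 g / 1,025,735 L = 4 mg/L = 4.00 ppm.
(a) Final FC: 1.6 + 4.00 = 5.60 ppm.

(b) Moles of Ca²⁺: 1,050 g ÷ 147 g/mol = 7.143 mol.
(b) As CaCO₃: 7.143 mol × 100.1 g/mol = 715 g.
(b) Rise: 715 g / 19,200 L × 1000 = 37.24 mg/L.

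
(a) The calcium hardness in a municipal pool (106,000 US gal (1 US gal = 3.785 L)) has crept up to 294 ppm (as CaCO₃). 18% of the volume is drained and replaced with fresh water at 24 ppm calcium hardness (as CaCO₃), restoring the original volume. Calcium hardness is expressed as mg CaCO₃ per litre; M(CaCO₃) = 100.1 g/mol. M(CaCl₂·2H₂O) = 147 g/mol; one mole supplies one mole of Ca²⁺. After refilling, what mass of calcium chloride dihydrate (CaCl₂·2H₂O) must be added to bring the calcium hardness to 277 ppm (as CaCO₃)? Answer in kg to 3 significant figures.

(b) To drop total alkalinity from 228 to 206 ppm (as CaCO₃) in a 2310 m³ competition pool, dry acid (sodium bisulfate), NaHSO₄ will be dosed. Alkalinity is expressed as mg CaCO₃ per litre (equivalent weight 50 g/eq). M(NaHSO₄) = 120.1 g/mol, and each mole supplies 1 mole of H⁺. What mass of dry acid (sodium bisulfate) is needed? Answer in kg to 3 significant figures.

(a) Volume: 106,000 US gal × 3.785 L/gal = 401,210 L.
(a) After draining 18% and refilling: 294 × 0.82 + 24 × 0.18 = 245.4 ppm.
(a) Deficit to target: 277 − 245.4 = 31.6 mg/L.
(a) As CaCO₃: 31.6 mg/L × 401,210 L = 12,680 g; ÷ 100.1 = 126.7 mol Ca²⁺.
(a) Mass: 126.7 × 147 = 18,620 g.

(b) Volume: 2310 m³ = 2,310,000 L.
(b) Alkalinity to neutralize: (228 − 206) = 22 mg/L as CaCO₃ × 2,310,000 L = 50,820 g as CaCO₃.
(b) Equivalents of H⁺ required: 50,820 ÷ 50 g/eq = 1016 eq = 1016 mol NaHSO₄.
(b) Mass of NaHSO₄: 1016 × 120.1 = 122,100 g.

(a) 18.6 kg; (b) 122 kg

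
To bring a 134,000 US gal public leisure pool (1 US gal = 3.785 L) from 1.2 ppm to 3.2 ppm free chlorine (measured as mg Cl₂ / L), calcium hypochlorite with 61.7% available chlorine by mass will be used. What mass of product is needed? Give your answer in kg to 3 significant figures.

1.64 kg

Volume: 134,000 US gal × 3.785 L/gal = 507,190 L.
Chlorine deficit: 3.2 − 1.2 = 2 ppm = 2 mg/L as Cl₂.
Cl₂ equivalent needed: 2 mg/L × 507,190 L = 1,014,000 mg = 1014 g.
Product at 61.7% available chlorine: 1014 / 0.617 = 1644 g.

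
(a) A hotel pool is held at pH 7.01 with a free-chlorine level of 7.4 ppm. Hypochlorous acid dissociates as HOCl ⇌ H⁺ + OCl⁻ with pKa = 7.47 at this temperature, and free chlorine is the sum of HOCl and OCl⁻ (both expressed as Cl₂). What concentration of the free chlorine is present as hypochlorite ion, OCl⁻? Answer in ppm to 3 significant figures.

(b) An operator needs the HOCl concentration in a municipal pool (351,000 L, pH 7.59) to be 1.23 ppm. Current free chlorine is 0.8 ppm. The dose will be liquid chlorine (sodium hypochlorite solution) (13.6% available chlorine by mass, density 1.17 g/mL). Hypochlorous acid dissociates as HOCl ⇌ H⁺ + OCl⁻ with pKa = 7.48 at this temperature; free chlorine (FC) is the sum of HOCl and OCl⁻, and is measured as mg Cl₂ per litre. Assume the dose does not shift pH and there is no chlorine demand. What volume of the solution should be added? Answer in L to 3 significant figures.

(a) 1.91 ppm; (b) 4.44 L

(a) [OCl⁻]/[HOCl] = 10^(pH − pKa) = 10^(7.01 − 7.47) = 10^-0.46 = 0.3467.
(a) Fraction as HOCl = 1 / (1 + 0.3467) = 0.7425.
(a) OCl⁻ = (1 − 0.7425) × 7.4 ppm = 1.905 ppm.

(b) [OCl⁻]/[HOCl] = 10^(pH − pKa) = 10^(7.59 − 7.48) = 1.288; fraction as HOCl = 1/(1 + 1.288) = 0.437.
(b) Free chlorine required for 1.23 ppm HOCl: 1.23 / 0.437 = 2.815 ppm.
(b) FC to add: 2.815 − 0.8 = 2.015 mg/L as Cl₂.
(b) Cl₂ equivalent: 2.015 mg/L × 351,000 L = 707.1 g.
(b) Product at 13.6% available Cl: 707.1 / 0.136 = 5199 g.
(b) Volume: 5199 g ÷ 1.17 g/mL = 4444 mL.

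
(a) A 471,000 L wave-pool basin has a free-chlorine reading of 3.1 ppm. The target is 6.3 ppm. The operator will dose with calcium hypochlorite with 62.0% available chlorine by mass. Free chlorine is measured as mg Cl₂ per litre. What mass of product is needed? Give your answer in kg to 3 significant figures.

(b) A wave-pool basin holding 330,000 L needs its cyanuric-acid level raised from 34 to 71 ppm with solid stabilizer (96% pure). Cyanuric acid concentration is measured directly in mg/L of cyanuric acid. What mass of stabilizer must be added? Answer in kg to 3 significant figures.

(a) Chlorine deficit: 6.3 − 3.1 = 3.2 ppm = 3.2 mg/L as Cl₂.
(a) Cl₂ equivalent needed: 3.2 mg/L × 471,000 L = 1,507,000 mg = 1507 g.
(a) Product at 62.0% available chlorine: 1507 / 0.62 = 2431 g.

(b) CYA to add: (71 − 34) = 37 mg/L × 330,000 L = 12,210 g cyanuric acid.
(b) At 96% purity: 12,210 / 0.96 = 12,720 g product.

(a) 2.43 kg; (b) 12.7 kg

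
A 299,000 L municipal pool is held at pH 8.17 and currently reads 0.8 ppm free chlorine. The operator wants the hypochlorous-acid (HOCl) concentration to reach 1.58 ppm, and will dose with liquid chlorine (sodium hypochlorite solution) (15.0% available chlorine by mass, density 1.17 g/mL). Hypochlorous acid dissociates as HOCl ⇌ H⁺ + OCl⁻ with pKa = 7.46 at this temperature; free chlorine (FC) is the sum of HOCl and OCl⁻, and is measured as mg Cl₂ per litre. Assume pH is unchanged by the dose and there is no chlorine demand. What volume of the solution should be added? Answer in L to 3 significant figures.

[OCl⁻]/[HOCl] = 10^(pH − pKa) = 10^(8.17 − 7.46) = 5.129; fraction as HOCl = 1/(1 + 5.129) = 0.1632.
Free chlorine required for 1.58 ppm HOCl: 1.58 / 0.1632 = 9.683 ppm.
FC to add: 9.683 − 0.8 = 8.883 mg/L as Cl₂.
Cl₂ equivalent: 8.883 mg/L × 299,000 L = 2656 g.
Product at 15.0% available Cl: 2656 / 0.15 = 17,710 g.
Volume: 17,710 g ÷ 1.17 g/mL = 15,130 mL.

15.1 L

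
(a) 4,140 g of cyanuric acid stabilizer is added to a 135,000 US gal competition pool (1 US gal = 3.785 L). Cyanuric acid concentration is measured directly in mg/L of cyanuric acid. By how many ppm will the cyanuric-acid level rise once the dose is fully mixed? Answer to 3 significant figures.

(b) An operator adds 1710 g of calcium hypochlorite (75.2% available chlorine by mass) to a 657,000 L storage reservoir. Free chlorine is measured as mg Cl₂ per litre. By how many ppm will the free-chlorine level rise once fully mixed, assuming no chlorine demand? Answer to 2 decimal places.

(a) Volume: 135,000 US gal × 3.785 L/gal = 510,975 L.
(a) Rise: 4,140 g / 510,975 L × 1000 = 8.102 mg/L.

(b) Available chlorine delivered: 1710 g × 0.752 = 1286 g as Cl₂.
(b) Concentration rise: 1286 g / 657,000 L = 1.957 mg/L = 1.96 ppm.

(a) 8.10 ppm; (b) 1.96 ppm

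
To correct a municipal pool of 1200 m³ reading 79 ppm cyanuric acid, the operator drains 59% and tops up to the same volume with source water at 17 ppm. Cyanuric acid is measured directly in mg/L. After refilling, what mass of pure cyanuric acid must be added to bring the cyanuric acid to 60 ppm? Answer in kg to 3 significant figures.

Volume: 1200 m³ = 1,200,000 L.
After draining 59% and refilling: 79 × 0.41 + 17 × 0.59 = 42.42 ppm.
Deficit to target: 60 − 42.42 = 17.58 mg/L.
Mass: 17.58 mg/L × 1,200,000 L = 21,100 g cyanuric acid.

21.1 kg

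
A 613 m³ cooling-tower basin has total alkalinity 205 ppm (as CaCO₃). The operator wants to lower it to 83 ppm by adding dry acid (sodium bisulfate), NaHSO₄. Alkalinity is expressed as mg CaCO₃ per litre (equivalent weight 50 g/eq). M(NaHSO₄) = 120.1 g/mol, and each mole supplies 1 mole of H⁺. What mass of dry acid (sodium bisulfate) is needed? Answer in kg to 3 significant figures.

180 kg

Volume: 613 m³ = 613,000 L.
Alkalinity to neutralize: (205 − 83) = 122 mg/L as CaCO₃ × 613,000 L = 74,790 g as CaCO₃.
Equivalents of H⁺ required: 74,790 ÷ 50 g/eq = 1496 eq = 1496 mol NaHSO₄.
Mass of NaHSO₄: 1496 × 120.1 = 179,600 g.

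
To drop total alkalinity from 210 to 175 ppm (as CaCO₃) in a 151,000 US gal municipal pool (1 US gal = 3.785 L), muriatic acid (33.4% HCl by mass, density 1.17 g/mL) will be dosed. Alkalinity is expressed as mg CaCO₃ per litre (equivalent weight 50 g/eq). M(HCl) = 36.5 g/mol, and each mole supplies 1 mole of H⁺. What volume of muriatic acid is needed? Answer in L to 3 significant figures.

Volume: 151,000 US gal × 3.785 L/gal = 571,535 L.
Alkalinity to neutralize: (210 − 175) = 35 mg/L as CaCO₃ × 571,535 L = 20,000 g as CaCO₃.
Equivalents of H⁺ required: 20,000 ÷ 50 g/eq = 400.1 eq = 400.1 mol HCl.
Mass of HCl: 400.1 × 36.5 = 14,600 g.
Mass of 33.4% solution: 14,600 / 0.334 = 43,720 g.
Volume: 43,720 g ÷ 1.17 g/mL = 37,370 mL.

37.4 L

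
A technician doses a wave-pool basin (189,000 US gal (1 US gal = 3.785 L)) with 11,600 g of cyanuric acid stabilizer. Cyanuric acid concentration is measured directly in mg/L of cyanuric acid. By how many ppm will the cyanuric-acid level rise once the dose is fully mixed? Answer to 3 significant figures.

16.2 ppm

Volume: 189,000 US gal × 3.785 L/gal = 715,365 L.
Rise: 11,600 g / 715,365 L × 1000 = 16.22 mg/L.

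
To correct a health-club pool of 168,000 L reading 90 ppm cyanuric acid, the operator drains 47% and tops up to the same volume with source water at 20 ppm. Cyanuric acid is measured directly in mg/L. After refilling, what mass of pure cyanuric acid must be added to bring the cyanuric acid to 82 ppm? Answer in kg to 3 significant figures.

After draining 47% and refilling: 90 × 0.53 + 20 × 0.47 = 57.1 ppm.
Deficit to target: 82 − 57.1 = 24.9 mg/L.
Mass: 24.9 mg/L × 168,000 L = 4183 g cyanuric acid.

4.18 kg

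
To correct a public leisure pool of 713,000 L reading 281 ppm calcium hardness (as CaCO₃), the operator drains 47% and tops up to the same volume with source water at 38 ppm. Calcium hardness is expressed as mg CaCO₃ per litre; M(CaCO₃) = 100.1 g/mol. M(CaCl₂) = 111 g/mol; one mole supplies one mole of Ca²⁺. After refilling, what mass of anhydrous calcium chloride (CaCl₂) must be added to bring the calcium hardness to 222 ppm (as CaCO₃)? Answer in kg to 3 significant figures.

43.7 kg

After draining 47% and refilling: 281 × 0.53 + 38 × 0.47 = 166.79 ppm.
Deficit to target: 222 − 166.79 = 55.21 mg/L.
As CaCO₃: 55.21 mg/L × 713,000 L = 39,360 g; ÷ 100.1 = 393.3 mol Ca²⁺.
Mass: 393.3 × 111 = 43,650 g.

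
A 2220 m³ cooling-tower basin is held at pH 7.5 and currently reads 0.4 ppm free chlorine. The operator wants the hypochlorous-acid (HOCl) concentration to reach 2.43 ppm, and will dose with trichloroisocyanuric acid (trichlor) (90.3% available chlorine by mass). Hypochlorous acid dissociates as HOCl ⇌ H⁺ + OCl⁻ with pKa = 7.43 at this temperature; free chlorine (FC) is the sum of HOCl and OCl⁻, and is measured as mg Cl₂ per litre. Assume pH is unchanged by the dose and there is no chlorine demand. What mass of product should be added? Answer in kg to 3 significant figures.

12.0 kg

Volume: 2220 m³ = 2,220,000 L.
[OCl⁻]/[HOCl] = 10^(pH − pKa) = 10^(7.5 − 7.43) = 1.175; fraction as HOCl = 1/(1 + 1.175) = 0.4598.
Free chlorine required for 2.43 ppm HOCl: 2.43 / 0.4598 = 5.285 ppm.
FC to add: 5.285 − 0.4 = 4.885 mg/L as Cl₂.
Cl₂ equivalent: 4.885 mg/L × 2,220,000 L = 10,840 g.
Product at 90.3% available Cl: 10,840 / 0.903 = 12,010 g.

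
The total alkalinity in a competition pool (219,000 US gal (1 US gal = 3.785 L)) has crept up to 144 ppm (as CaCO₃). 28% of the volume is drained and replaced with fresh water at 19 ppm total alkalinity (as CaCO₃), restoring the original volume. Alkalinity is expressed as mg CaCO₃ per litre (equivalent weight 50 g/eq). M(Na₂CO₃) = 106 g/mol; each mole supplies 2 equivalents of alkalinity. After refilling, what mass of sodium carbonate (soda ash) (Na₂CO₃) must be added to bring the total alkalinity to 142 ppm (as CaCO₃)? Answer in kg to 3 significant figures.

29.0 kg

Volume: 219,000 US gal × 3.785 L/gal = 828,915 L.
After draining 28% and refilling: 144 × 0.72 + 19 × 0.28 = 109 ppm.
Deficit to target: 142 − 109 = 33 mg/L.
As CaCO₃: 33 mg/L × 828,915 L = 27,350 g; ÷ 50 g/eq ÷ 2 = 273.5 mol Na₂CO₃.
Mass: 273.5 × 106 = 29,000 g.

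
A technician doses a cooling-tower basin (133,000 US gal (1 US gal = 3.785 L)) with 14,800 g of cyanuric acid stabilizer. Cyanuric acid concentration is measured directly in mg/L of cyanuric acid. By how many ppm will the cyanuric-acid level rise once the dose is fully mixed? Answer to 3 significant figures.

29.4 ppm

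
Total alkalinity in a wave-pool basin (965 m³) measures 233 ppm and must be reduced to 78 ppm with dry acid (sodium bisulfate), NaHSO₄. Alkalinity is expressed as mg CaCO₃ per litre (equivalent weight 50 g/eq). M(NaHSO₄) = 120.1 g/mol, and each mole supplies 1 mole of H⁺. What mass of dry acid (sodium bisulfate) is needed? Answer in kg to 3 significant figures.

359 kg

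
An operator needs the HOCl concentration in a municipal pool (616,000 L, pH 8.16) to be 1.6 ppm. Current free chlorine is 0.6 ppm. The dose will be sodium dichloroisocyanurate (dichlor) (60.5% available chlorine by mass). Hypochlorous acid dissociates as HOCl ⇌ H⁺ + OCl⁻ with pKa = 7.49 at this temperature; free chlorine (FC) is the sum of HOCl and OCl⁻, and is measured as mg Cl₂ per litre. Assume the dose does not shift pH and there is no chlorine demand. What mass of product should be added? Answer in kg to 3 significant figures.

8.64 kg

[OCl⁻]/[HOCl] = 10^(pH − pKa) = 10^(8.16 − 7.49) = 4.677; fraction as HOCl = 1/(1 + 4.677) = 0.1761.
Free chlorine required for 1.6 ppm HOCl: 1.6 / 0.1761 = 9.084 ppm.
FC to add: 9.084 − 0.6 = 8.484 mg/L as Cl₂.
Cl₂ equivalent: 8.484 mg/L × 616,000 L = 5226 g.
Product at 60.5% available Cl: 5226 / 0.605 = 8638 g.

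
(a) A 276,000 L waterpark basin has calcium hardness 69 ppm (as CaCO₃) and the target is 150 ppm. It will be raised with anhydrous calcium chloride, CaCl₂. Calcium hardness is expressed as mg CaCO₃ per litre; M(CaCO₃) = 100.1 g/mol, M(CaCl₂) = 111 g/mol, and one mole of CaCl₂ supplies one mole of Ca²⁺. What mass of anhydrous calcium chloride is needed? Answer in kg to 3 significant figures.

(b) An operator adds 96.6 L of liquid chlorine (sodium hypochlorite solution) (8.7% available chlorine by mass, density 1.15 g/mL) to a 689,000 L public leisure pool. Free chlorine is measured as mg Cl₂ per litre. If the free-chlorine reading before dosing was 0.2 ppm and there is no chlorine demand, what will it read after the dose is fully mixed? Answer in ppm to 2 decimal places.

(a) 24.8 kg; (b) 14.23 ppm

(a) Hardness to add: (150 − 69) = 81 mg/L as CaCO₃ × 276,000 L = 22,360 g as CaCO₃.
(a) Moles of Ca²⁺ (1 mol Ca²⁺ ≡ 1 mol CaCO₃): 22,360 / 100.1 g/mol = 223.3 mol.
(a) Mass of CaCl₂: 223.3 × 111 = 24,790 g.

(b) Mass of solution: 96.6 L × 1000 mL/L × 1.15 g/mL = 111,100 g.
(b) Available chlorine delivered: 111,100 g × 0.087 = 9665 g as Cl₂.
(b) Concentration rise: 9665 g / 689,000 L = 14.03 mg/L = 14.03 ppm.
(b) Final FC: 0.2 + 14.03 = 14.23 ppm.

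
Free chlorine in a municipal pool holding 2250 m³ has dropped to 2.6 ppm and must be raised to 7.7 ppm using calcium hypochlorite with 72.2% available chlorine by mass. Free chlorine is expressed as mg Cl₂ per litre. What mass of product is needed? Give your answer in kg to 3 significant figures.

15.9 kg

Volume: 2250 m³ = 2,250,000 L.
Chlorine deficit: 7.7 − 2.6 = 5.1 ppm = 5.1 mg/L as Cl₂.
Cl₂ equivalent needed: 5.1 mg/L × 2,250,000 L = 11,480,000 mg = 11,480 g.
Product at 72.2% available chlorine: 11,480 / 0.722 = 15,890 g.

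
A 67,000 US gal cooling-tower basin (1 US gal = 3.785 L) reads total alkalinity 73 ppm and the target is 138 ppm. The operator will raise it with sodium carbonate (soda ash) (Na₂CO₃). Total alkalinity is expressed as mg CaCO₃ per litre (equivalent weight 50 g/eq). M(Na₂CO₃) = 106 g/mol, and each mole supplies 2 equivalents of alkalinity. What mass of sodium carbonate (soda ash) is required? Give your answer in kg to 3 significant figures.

Volume: 67,000 US gal × 3.785 L/gal = 253,595 L.
Alkalinity to add: (138 − 73) = 65 mg/L as CaCO₃ × 253,595 L = 16,480 g as CaCO₃.
Equivalents: 16,480 g ÷ 50 g/eq = 329.7 eq.
Each mole of Na₂CO₃ supplies 2 eq, so 329.7 / 2 = 164.8 mol.
Mass: 164.8 mol × 106 g/mol = 17,470 g.

17.5 kg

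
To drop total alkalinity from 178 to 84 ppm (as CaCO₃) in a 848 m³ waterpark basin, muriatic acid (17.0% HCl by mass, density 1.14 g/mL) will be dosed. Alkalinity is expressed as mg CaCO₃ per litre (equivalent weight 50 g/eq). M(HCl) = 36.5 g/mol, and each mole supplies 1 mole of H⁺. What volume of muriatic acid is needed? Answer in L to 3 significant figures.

Volume: 848 m³ = 848,000 L.
Alkalinity to neutralize: (178 − 84) = 94 mg/L as CaCO₃ × 848,000 L = 79,710 g as CaCO₃.
Equivalents of H⁺ required: 79,710 ÷ 50 g/eq = 1594 eq = 1594 mol HCl.
Mass of HCl: 1594 × 36.5 = 58,190 g.
Mass of 17.0% solution: 58,190 / 0.17 = 342,300 g.
Volume: 342,300 g ÷ 1.14 g/mL = 300,300 mL.

300 L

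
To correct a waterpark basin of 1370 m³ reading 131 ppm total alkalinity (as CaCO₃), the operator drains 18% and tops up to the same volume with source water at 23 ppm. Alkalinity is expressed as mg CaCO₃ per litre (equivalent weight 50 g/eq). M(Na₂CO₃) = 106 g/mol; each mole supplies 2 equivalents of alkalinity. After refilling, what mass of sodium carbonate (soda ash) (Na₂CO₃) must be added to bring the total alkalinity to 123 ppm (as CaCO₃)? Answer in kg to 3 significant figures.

Volume: 1370 m³ = 1,370,000 L.
After draining 18% and refilling: 131 × 0.82 + 23 × 0.18 = 111.56 ppm.
Deficit to target: 123 − 111.56 = 11.44 mg/L.
As CaCO₃: 11.44 mg/L × 1,370,000 L = 15,670 g; ÷ 50 g/eq ÷ 2 = 156.7 mol Na₂CO₃.
Mass: 156.7 × 106 = 16,610 g.

16.6 kg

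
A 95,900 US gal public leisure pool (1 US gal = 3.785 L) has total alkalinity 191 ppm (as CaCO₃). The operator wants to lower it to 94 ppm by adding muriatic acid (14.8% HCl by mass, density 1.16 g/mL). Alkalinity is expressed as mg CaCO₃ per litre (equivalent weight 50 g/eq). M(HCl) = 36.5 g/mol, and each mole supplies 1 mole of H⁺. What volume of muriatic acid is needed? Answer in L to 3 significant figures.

Volume: 95,900 US gal × 3.785 L/gal = 362,982 L.
Alkalinity to neutralize: (191 − 94) = 97 mg/L as CaCO₃ × 362,982 L = 35,210 g as CaCO₃.
Equivalents of H⁺ required: 35,210 ÷ 50 g/eq = 704.2 eq = 704.2 mol HCl.
Mass of HCl: 704.2 × 36.5 = 25,700 g.
Mass of 14.8% solution: 25,700 / 0.148 = 173,700 g.
Volume: 173,700 g ÷ 1.16 g/mL = 149,700 mL.

150 L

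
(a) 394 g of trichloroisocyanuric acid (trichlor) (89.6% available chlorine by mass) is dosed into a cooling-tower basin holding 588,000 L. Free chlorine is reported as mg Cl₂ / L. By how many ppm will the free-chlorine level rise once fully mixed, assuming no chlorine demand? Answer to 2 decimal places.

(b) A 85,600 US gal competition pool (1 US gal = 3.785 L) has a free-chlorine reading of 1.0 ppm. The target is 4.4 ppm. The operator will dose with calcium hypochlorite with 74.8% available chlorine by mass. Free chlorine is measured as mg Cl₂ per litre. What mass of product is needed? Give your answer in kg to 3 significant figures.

(a) Available chlorine delivered: 394 g × 0.896 = 353 g as Cl₂.
(a) Concentration rise: 353 g / 588,000 L = 0.6004 mg/L = 0.60 ppm.

(b) Volume: 85,600 US gal × 3.785 L/gal = 323,996 L.
(b) Chlorine deficit: 4.4 − 1.0 = 3.4 ppm = 3.4 mg/L as Cl₂.
(b) Cl₂ equivalent needed: 3.4 mg/L × 323,996 L = 1,102,000 mg = 1102 g.
(b) Product at 74.8% available chlorine: 1102 / 0.748 = 1473 g.

(a) 0.60 ppm; (b) 1.47 kg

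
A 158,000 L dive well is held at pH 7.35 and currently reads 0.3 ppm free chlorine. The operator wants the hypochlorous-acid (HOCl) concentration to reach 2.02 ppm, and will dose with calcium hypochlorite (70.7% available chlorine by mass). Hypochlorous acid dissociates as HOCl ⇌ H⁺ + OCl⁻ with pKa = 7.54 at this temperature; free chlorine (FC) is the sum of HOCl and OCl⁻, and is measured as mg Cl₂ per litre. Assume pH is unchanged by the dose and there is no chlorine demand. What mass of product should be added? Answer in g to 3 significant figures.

676 g

[OCl⁻]/[HOCl] = 10^(pH − pKa) = 10^(7.35 − 7.54) = 0.6457; fraction as HOCl = 1/(1 + 0.6457) = 0.6077.
Free chlorine required for 2.02 ppm HOCl: 2.02 / 0.6077 = 3.324 ppm.
FC to add: 3.324 − 0.3 = 3.024 mg/L as Cl₂.
Cl₂ equivalent: 3.024 mg/L × 158,000 L = 477.8 g.
Product at 70.7% available Cl: 477.8 / 0.707 = 675.9 g.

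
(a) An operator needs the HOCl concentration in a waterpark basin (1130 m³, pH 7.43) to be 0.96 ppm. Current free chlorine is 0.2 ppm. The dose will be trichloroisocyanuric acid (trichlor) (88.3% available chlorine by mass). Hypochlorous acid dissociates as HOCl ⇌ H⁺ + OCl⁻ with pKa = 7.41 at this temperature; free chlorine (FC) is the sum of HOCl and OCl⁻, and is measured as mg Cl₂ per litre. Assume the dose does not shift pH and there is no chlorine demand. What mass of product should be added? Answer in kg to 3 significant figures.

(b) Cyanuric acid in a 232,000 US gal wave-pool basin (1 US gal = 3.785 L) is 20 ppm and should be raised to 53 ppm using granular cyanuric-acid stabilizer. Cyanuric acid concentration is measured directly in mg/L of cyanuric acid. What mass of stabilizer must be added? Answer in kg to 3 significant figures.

(a) Volume: 1130 m³ = 1,130,000 L.
(a) [OCl⁻]/[HOCl] = 10^(pH − pKa) = 10^(7.43 − 7.41) = 1.047; fraction as HOCl = 1/(1 + 1.047) = 0.4885.
(a) Free chlorine required for 0.96 ppm HOCl: 0.96 / 0.4885 = 1.965 ppm.
(a) FC to add: 1.965 − 0.2 = 1.765 mg/L as Cl₂.
(a) Cl₂ equivalent: 1.765 mg/L × 1,130,000 L = 1995 g.
(a) Product at 88.3% available Cl: 1995 / 0.883 = 2259 g.

(b) Volume: 232,000 US gal × 3.785 L/gal = 878,120 L.
(b) CYA to add: (53 − 20) = 33 mg/L × 878,120 L = 28,980 g cyanuric acid.

(a) 2.26 kg; (b) 29.0 kg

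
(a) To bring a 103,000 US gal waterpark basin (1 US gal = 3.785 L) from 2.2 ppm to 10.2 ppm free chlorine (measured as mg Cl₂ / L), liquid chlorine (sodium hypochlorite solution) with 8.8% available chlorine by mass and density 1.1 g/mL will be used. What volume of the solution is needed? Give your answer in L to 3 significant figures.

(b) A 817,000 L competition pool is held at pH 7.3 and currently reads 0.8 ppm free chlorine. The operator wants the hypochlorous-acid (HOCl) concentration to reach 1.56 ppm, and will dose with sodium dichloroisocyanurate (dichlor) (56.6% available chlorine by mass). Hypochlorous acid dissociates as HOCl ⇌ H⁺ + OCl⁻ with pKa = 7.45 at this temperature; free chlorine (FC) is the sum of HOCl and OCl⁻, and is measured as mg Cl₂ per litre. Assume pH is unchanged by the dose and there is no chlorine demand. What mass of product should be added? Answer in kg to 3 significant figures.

(a) Volume: 103,000 US gal × 3.785 L/gal = 389,855 L.
(a) Chlorine deficit: 10.2 − 2.2 = 8 ppm = 8 mg/L as Cl₂.
(a) Cl₂ equivalent needed: 8 mg/L × 389,855 L = 3,119,000 mg = 3119 g.
(a) Product at 8.8% available chlorine: 3119 / 0.088 = 35,440 g.
(a) Volume at density 1.1 g/mL: 35,440 g ÷ 1.1 g/mL = 32,220 mL.

(b) [OCl⁻]/[HOCl] = 10^(pH − pKa) = 10^(7.3 − 7.45) = 0.7079; fraction as HOCl = 1/(1 + 0.7079) = 0.5855.
(b) Free chlorine required for 1.56 ppm HOCl: 1.56 / 0.5855 = 2.664 ppm.
(b) FC to add: 2.664 − 0.8 = 1.864 mg/L as Cl₂.
(b) Cl₂ equivalent: 1.864 mg/L × 817,000 L = 1523 g.
(b) Product at 56.6% available Cl: 1523 / 0.566 = 2691 g.

(a) 32.2 L; (b) 2.69 kg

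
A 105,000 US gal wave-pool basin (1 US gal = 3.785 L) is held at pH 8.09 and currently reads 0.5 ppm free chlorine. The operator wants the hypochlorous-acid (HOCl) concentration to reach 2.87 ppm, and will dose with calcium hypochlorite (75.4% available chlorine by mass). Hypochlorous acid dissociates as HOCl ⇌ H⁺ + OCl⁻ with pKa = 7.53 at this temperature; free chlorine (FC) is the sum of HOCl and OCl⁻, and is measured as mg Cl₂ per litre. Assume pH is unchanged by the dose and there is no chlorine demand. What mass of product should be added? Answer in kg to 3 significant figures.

Volume: 105,000 US gal × 3.785 L/gal = 397,425 L.
[OCl⁻]/[HOCl] = 10^(pH − pKa) = 10^(8.09 − 7.53) = 3.631; fraction as HOCl = 1/(1 + 3.631) = 0.2159.
Free chlorine required for 2.87 ppm HOCl: 2.87 / 0.2159 = 13.29 ppm.
FC to add: 13.29 − 0.5 = 12.79 mg/L as Cl₂.
Cl₂ equivalent: 12.79 mg/L × 397,425 L = 5083 g.
Product at 75.4% available Cl: 5083 / 0.754 = 6742 g.

6.74 kg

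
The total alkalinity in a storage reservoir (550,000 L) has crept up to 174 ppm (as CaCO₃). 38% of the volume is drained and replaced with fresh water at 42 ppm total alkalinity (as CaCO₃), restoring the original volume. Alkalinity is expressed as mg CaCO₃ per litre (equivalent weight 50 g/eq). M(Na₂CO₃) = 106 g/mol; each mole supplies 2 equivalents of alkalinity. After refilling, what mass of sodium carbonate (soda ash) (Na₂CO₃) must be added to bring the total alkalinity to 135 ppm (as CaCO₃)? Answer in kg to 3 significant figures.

After draining 38% and refilling: 174 × 0.62 + 42 × 0.38 = 123.84 ppm.
Deficit to target: 135 − 123.84 = 11.16 mg/L.
As CaCO₃: 11.16 mg/L × 550,000 L = 6138 g; ÷ 50 g/eq ÷ 2 = 61.38 mol Na₂CO₃.
Mass: 61.38 × 106 = 6506 g.

6.51 kg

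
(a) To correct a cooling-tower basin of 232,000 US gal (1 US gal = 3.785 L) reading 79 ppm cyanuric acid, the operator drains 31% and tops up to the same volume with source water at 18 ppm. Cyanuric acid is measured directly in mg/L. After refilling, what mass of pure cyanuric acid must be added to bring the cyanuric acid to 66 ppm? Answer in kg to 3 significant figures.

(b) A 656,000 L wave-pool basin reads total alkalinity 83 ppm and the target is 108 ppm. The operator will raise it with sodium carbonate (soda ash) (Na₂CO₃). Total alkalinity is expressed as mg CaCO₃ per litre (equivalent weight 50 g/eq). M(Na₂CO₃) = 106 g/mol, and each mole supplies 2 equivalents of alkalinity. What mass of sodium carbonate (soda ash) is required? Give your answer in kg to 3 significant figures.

(a) 5.19 kg; (b) 17.4 kg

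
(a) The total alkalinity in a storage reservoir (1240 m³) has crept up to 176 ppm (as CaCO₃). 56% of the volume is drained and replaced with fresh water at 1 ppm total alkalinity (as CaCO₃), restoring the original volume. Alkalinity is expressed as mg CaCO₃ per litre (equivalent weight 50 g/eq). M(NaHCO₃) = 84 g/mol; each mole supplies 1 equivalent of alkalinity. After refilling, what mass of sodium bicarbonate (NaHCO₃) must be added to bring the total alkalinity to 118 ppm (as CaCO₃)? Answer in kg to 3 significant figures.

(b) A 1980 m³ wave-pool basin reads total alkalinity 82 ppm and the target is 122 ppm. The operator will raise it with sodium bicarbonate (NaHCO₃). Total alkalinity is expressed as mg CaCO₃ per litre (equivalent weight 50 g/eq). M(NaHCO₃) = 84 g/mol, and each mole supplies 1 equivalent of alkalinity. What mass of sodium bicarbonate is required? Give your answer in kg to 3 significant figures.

(a) 83.3 kg; (b) 133 kg

(a) Volume: 1240 m³ = 1,240,000 L.
(a) After draining 56% and refilling: 176 × 0.44 + 1 × 0.56 = 78 ppm.
(a) Deficit to target: 118 − 78 = 40 mg/L.
(a) As CaCO₃: 40 mg/L × 1,240,000 L = 49,600 g; ÷ 50 g/eq ÷ 1 = 992 mol NaHCO₃.
(a) Mass: 992 × 84 = 83,330 g.

(b) Volume: 1980 m³ = 1,980,000 L.
(b) Alkalinity to add: (122 − 82) = 40 mg/L as CaCO₃ × 1,980,000 L = 79,200 g as CaCO₃.
(b) Equivalents: 79,200 g ÷ 50 g/eq = 1584 eq.
(b) NaHCO₃ supplies 1 eq per mole → 1584 mol.
(b) Mass: 1584 mol × 84 g/mol = 133,100 g.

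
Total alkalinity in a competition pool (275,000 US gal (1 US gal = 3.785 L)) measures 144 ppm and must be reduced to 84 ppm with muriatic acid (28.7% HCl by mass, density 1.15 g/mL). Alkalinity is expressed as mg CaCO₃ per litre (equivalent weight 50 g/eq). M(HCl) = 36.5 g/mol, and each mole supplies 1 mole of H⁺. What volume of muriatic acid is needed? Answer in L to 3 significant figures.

Volume: 275,000 US gal × 3.785 L/gal = 1,040,875 L.
Alkalinity to neutralize: (144 − 84) = 60 mg/L as CaCO₃ × 1,040,875 L = 62,450 g as CaCO₃.
Equivalents of H⁺ required: 62,450 ÷ 50 g/eq = 1249 eq = 1249 mol HCl.
Mass of HCl: 1249 × 36.5 = 45,590 g.
Mass of 28.7% solution: 45,590 / 0.287 = 158,900 g.
Volume: 158,900 g ÷ 1.15 g/mL = 138,100 mL.

138 L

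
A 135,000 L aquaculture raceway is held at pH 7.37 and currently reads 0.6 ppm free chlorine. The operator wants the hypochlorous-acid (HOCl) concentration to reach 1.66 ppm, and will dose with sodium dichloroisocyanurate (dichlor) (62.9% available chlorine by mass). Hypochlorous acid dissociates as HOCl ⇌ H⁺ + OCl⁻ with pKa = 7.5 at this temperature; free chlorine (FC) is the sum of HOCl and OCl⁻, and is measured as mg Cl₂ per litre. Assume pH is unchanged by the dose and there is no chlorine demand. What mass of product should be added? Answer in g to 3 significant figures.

[OCl⁻]/[HOCl] = 10^(pH − pKa) = 10^(7.37 − 7.5) = 0.7413; fraction as HOCl = 1/(1 + 0.7413) = 0.5743.
Free chlorine required for 1.66 ppm HOCl: 1.66 / 0.5743 = 2.891 ppm.
FC to add: 2.891 − 0.6 = 2.291 mg/L as Cl₂.
Cl₂ equivalent: 2.291 mg/L × 135,000 L = 309.2 g.
Product at 62.9% available Cl: 309.2 / 0.629 = 491.6 g.

492 g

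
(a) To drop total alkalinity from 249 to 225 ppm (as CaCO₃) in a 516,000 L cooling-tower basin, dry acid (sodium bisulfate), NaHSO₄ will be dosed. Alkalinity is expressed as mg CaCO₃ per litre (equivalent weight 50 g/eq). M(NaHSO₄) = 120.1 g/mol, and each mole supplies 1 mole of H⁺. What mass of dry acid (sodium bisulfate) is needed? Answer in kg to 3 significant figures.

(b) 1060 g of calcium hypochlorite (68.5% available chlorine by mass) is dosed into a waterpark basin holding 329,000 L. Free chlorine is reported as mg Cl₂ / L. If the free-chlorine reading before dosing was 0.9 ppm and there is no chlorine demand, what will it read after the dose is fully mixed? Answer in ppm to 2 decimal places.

(a) Alkalinity to neutralize: (249 − 225) = 24 mg/L as CaCO₃ × 516,000 L = 12,380 g as CaCO₃.
(a) Equivalents of H⁺ required: 12,380 ÷ 50 g/eq = 247.7 eq = 247.7 mol NaHSO₄.
(a) Mass of NaHSO₄: 247.7 × 120.1 = 29,750 g.

(b) Available chlorine delivered: 1060 g × 0.685 = 726.1 g as Cl₂.
(b) Concentration rise: 726.1 g / 329,000 L = 2.207 mg/L = 2.21 ppm.
(b) Final FC: 0.9 + 2.21 = 3.11 ppm.

(a) 29.7 kg; (b) 3.11 ppm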